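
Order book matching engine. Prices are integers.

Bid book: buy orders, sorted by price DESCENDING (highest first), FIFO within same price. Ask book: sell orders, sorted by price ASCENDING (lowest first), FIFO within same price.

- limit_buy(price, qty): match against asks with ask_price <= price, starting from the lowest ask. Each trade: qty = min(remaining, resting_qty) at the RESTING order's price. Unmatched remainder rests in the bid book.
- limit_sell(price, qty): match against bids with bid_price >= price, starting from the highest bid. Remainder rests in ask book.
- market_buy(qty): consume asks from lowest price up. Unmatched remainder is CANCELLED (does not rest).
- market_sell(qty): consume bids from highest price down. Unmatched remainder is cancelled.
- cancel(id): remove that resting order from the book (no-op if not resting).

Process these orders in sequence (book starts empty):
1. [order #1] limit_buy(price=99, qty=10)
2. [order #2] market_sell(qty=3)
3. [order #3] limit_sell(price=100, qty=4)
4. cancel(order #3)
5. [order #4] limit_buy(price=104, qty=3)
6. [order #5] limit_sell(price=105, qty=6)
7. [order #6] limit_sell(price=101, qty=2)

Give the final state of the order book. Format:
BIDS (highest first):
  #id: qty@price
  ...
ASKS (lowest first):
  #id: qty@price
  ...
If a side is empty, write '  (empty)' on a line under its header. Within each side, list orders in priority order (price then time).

Answer: BIDS (highest first):
  #4: 1@104
  #1: 7@99
ASKS (lowest first):
  #5: 6@105

Derivation:
After op 1 [order #1] limit_buy(price=99, qty=10): fills=none; bids=[#1:10@99] asks=[-]
After op 2 [order #2] market_sell(qty=3): fills=#1x#2:3@99; bids=[#1:7@99] asks=[-]
After op 3 [order #3] limit_sell(price=100, qty=4): fills=none; bids=[#1:7@99] asks=[#3:4@100]
After op 4 cancel(order #3): fills=none; bids=[#1:7@99] asks=[-]
After op 5 [order #4] limit_buy(price=104, qty=3): fills=none; bids=[#4:3@104 #1:7@99] asks=[-]
After op 6 [order #5] limit_sell(price=105, qty=6): fills=none; bids=[#4:3@104 #1:7@99] asks=[#5:6@105]
After op 7 [order #6] limit_sell(price=101, qty=2): fills=#4x#6:2@104; bids=[#4:1@104 #1:7@99] asks=[#5:6@105]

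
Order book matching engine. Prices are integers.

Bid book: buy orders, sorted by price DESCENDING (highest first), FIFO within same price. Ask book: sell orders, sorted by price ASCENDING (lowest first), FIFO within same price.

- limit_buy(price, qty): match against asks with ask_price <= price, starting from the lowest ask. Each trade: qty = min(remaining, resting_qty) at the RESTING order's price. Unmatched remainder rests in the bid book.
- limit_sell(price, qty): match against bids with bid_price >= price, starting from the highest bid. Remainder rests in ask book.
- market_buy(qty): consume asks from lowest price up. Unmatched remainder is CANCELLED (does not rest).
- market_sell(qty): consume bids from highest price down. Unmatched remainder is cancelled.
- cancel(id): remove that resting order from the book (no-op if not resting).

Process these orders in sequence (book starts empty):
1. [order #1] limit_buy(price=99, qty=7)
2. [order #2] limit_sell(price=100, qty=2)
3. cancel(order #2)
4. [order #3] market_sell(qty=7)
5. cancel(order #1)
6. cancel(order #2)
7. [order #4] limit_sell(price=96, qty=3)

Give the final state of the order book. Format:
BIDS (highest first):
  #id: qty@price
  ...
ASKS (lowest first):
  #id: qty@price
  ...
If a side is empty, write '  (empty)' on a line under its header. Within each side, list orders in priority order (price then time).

Answer: BIDS (highest first):
  (empty)
ASKS (lowest first):
  #4: 3@96

Derivation:
After op 1 [order #1] limit_buy(price=99, qty=7): fills=none; bids=[#1:7@99] asks=[-]
After op 2 [order #2] limit_sell(price=100, qty=2): fills=none; bids=[#1:7@99] asks=[#2:2@100]
After op 3 cancel(order #2): fills=none; bids=[#1:7@99] asks=[-]
After op 4 [order #3] market_sell(qty=7): fills=#1x#3:7@99; bids=[-] asks=[-]
After op 5 cancel(order #1): fills=none; bids=[-] asks=[-]
After op 6 cancel(order #2): fills=none; bids=[-] asks=[-]
After op 7 [order #4] limit_sell(price=96, qty=3): fills=none; bids=[-] asks=[#4:3@96]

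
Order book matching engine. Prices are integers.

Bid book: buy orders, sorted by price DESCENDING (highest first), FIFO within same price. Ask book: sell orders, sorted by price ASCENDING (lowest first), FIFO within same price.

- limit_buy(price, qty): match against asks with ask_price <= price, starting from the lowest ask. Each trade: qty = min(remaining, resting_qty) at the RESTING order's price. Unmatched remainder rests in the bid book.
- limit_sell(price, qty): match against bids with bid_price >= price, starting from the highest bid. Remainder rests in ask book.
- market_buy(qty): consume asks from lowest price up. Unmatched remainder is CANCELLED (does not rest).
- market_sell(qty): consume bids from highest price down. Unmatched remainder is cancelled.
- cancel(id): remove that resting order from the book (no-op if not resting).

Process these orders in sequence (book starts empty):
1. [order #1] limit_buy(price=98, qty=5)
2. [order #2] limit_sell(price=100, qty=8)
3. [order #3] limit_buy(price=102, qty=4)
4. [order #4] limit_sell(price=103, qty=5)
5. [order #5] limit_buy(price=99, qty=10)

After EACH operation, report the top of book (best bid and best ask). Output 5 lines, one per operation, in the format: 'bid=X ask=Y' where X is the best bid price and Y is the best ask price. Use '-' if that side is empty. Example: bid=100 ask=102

Answer: bid=98 ask=-
bid=98 ask=100
bid=98 ask=100
bid=98 ask=100
bid=99 ask=100

Derivation:
After op 1 [order #1] limit_buy(price=98, qty=5): fills=none; bids=[#1:5@98] asks=[-]
After op 2 [order #2] limit_sell(price=100, qty=8): fills=none; bids=[#1:5@98] asks=[#2:8@100]
After op 3 [order #3] limit_buy(price=102, qty=4): fills=#3x#2:4@100; bids=[#1:5@98] asks=[#2:4@100]
After op 4 [order #4] limit_sell(price=103, qty=5): fills=none; bids=[#1:5@98] asks=[#2:4@100 #4:5@103]
After op 5 [order #5] limit_buy(price=99, qty=10): fills=none; bids=[#5:10@99 #1:5@98] asks=[#2:4@100 #4:5@103]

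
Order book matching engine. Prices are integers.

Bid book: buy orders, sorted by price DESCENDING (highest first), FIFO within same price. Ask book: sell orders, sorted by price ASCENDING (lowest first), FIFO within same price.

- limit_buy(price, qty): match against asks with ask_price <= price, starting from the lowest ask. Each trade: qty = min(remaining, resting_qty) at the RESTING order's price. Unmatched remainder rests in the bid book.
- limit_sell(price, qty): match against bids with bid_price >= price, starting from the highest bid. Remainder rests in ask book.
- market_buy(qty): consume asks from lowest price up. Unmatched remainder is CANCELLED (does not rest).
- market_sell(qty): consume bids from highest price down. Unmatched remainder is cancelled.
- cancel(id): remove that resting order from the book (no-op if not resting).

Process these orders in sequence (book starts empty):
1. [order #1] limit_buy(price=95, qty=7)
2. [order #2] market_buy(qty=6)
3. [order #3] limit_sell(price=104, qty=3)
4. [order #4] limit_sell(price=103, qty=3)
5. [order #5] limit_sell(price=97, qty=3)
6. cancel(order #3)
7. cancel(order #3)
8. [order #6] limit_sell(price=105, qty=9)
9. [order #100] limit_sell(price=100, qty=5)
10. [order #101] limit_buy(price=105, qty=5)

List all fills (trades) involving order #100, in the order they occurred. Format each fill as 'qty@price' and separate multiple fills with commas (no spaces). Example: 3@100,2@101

After op 1 [order #1] limit_buy(price=95, qty=7): fills=none; bids=[#1:7@95] asks=[-]
After op 2 [order #2] market_buy(qty=6): fills=none; bids=[#1:7@95] asks=[-]
After op 3 [order #3] limit_sell(price=104, qty=3): fills=none; bids=[#1:7@95] asks=[#3:3@104]
After op 4 [order #4] limit_sell(price=103, qty=3): fills=none; bids=[#1:7@95] asks=[#4:3@103 #3:3@104]
After op 5 [order #5] limit_sell(price=97, qty=3): fills=none; bids=[#1:7@95] asks=[#5:3@97 #4:3@103 #3:3@104]
After op 6 cancel(order #3): fills=none; bids=[#1:7@95] asks=[#5:3@97 #4:3@103]
After op 7 cancel(order #3): fills=none; bids=[#1:7@95] asks=[#5:3@97 #4:3@103]
After op 8 [order #6] limit_sell(price=105, qty=9): fills=none; bids=[#1:7@95] asks=[#5:3@97 #4:3@103 #6:9@105]
After op 9 [order #100] limit_sell(price=100, qty=5): fills=none; bids=[#1:7@95] asks=[#5:3@97 #100:5@100 #4:3@103 #6:9@105]
After op 10 [order #101] limit_buy(price=105, qty=5): fills=#101x#5:3@97 #101x#100:2@100; bids=[#1:7@95] asks=[#100:3@100 #4:3@103 #6:9@105]

Answer: 2@100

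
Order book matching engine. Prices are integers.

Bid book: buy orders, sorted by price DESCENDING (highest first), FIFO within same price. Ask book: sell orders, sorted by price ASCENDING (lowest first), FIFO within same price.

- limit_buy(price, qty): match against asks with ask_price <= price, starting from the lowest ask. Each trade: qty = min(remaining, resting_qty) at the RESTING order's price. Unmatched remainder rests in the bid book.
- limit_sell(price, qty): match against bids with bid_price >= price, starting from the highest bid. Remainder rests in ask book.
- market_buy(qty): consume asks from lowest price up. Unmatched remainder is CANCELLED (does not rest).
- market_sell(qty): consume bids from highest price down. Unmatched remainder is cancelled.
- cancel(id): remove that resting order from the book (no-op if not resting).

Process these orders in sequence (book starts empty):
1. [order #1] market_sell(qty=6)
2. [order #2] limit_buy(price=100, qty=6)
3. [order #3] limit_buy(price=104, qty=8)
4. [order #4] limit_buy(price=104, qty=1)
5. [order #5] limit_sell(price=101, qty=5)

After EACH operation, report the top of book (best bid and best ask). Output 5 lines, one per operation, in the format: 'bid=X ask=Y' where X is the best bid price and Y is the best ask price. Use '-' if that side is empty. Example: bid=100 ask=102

After op 1 [order #1] market_sell(qty=6): fills=none; bids=[-] asks=[-]
After op 2 [order #2] limit_buy(price=100, qty=6): fills=none; bids=[#2:6@100] asks=[-]
After op 3 [order #3] limit_buy(price=104, qty=8): fills=none; bids=[#3:8@104 #2:6@100] asks=[-]
After op 4 [order #4] limit_buy(price=104, qty=1): fills=none; bids=[#3:8@104 #4:1@104 #2:6@100] asks=[-]
After op 5 [order #5] limit_sell(price=101, qty=5): fills=#3x#5:5@104; bids=[#3:3@104 #4:1@104 #2:6@100] asks=[-]

Answer: bid=- ask=-
bid=100 ask=-
bid=104 ask=-
bid=104 ask=-
bid=104 ask=-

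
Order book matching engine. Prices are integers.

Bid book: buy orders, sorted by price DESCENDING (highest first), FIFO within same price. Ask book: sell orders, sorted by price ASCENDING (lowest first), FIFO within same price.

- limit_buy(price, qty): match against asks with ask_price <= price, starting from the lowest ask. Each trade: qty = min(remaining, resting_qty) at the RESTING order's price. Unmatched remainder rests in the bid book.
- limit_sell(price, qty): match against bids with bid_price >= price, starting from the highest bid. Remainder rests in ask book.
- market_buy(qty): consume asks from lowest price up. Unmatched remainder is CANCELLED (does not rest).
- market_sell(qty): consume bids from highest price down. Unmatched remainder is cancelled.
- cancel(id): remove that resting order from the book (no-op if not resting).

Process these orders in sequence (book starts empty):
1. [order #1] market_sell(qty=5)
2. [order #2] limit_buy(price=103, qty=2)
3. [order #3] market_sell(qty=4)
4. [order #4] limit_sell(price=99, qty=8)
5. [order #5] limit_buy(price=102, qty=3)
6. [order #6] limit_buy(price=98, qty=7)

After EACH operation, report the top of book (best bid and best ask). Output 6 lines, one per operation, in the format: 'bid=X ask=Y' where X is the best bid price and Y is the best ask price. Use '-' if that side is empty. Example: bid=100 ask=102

Answer: bid=- ask=-
bid=103 ask=-
bid=- ask=-
bid=- ask=99
bid=- ask=99
bid=98 ask=99

Derivation:
After op 1 [order #1] market_sell(qty=5): fills=none; bids=[-] asks=[-]
After op 2 [order #2] limit_buy(price=103, qty=2): fills=none; bids=[#2:2@103] asks=[-]
After op 3 [order #3] market_sell(qty=4): fills=#2x#3:2@103; bids=[-] asks=[-]
After op 4 [order #4] limit_sell(price=99, qty=8): fills=none; bids=[-] asks=[#4:8@99]
After op 5 [order #5] limit_buy(price=102, qty=3): fills=#5x#4:3@99; bids=[-] asks=[#4:5@99]
After op 6 [order #6] limit_buy(price=98, qty=7): fills=none; bids=[#6:7@98] asks=[#4:5@99]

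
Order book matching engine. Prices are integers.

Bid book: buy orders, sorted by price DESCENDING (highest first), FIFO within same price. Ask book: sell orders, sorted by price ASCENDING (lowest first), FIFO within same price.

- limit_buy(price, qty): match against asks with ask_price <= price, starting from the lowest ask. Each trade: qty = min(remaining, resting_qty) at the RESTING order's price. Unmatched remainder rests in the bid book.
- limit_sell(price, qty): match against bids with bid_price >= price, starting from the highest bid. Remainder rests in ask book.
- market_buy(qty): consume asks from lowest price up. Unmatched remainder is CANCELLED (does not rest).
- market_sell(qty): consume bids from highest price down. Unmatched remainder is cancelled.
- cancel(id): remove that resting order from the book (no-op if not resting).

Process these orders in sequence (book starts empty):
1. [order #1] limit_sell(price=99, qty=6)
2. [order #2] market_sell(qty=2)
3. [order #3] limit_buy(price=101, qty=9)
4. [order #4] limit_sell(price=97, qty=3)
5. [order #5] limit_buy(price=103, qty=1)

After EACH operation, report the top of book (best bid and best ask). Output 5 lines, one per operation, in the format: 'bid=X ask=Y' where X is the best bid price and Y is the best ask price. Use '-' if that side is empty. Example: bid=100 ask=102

Answer: bid=- ask=99
bid=- ask=99
bid=101 ask=-
bid=- ask=-
bid=103 ask=-

Derivation:
After op 1 [order #1] limit_sell(price=99, qty=6): fills=none; bids=[-] asks=[#1:6@99]
After op 2 [order #2] market_sell(qty=2): fills=none; bids=[-] asks=[#1:6@99]
After op 3 [order #3] limit_buy(price=101, qty=9): fills=#3x#1:6@99; bids=[#3:3@101] asks=[-]
After op 4 [order #4] limit_sell(price=97, qty=3): fills=#3x#4:3@101; bids=[-] asks=[-]
After op 5 [order #5] limit_buy(price=103, qty=1): fills=none; bids=[#5:1@103] asks=[-]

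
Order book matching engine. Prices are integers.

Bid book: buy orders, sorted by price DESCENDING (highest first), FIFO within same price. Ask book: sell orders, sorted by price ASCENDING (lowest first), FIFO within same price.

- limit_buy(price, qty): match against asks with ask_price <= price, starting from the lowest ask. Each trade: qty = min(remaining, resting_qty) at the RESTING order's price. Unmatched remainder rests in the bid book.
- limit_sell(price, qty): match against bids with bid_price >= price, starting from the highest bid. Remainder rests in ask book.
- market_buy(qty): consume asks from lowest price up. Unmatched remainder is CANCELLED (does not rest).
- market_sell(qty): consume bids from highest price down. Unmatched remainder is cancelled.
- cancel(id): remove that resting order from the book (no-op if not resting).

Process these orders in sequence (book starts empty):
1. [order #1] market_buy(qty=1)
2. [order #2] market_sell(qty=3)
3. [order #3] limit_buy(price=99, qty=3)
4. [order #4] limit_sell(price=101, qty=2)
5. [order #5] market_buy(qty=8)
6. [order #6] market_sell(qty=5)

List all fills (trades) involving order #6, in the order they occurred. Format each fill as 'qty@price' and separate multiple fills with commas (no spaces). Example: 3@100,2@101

Answer: 3@99

Derivation:
After op 1 [order #1] market_buy(qty=1): fills=none; bids=[-] asks=[-]
After op 2 [order #2] market_sell(qty=3): fills=none; bids=[-] asks=[-]
After op 3 [order #3] limit_buy(price=99, qty=3): fills=none; bids=[#3:3@99] asks=[-]
After op 4 [order #4] limit_sell(price=101, qty=2): fills=none; bids=[#3:3@99] asks=[#4:2@101]
After op 5 [order #5] market_buy(qty=8): fills=#5x#4:2@101; bids=[#3:3@99] asks=[-]
After op 6 [order #6] market_sell(qty=5): fills=#3x#6:3@99; bids=[-] asks=[-]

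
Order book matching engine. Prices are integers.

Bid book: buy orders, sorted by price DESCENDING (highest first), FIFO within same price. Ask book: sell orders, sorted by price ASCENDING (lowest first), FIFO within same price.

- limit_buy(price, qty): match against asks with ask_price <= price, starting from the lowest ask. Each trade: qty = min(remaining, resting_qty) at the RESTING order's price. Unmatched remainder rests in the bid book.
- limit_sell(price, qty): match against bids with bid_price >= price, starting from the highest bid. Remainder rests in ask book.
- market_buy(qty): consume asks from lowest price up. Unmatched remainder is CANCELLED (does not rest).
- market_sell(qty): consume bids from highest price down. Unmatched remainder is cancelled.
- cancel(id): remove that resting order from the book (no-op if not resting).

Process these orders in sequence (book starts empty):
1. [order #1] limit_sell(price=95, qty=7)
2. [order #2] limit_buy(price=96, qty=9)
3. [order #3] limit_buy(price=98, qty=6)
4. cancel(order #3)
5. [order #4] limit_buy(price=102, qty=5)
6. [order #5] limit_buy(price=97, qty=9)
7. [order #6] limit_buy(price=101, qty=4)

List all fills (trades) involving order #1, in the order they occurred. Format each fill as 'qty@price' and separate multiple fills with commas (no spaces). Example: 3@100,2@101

Answer: 7@95

Derivation:
After op 1 [order #1] limit_sell(price=95, qty=7): fills=none; bids=[-] asks=[#1:7@95]
After op 2 [order #2] limit_buy(price=96, qty=9): fills=#2x#1:7@95; bids=[#2:2@96] asks=[-]
After op 3 [order #3] limit_buy(price=98, qty=6): fills=none; bids=[#3:6@98 #2:2@96] asks=[-]
After op 4 cancel(order #3): fills=none; bids=[#2:2@96] asks=[-]
After op 5 [order #4] limit_buy(price=102, qty=5): fills=none; bids=[#4:5@102 #2:2@96] asks=[-]
After op 6 [order #5] limit_buy(price=97, qty=9): fills=none; bids=[#4:5@102 #5:9@97 #2:2@96] asks=[-]
After op 7 [order #6] limit_buy(price=101, qty=4): fills=none; bids=[#4:5@102 #6:4@101 #5:9@97 #2:2@96] asks=[-]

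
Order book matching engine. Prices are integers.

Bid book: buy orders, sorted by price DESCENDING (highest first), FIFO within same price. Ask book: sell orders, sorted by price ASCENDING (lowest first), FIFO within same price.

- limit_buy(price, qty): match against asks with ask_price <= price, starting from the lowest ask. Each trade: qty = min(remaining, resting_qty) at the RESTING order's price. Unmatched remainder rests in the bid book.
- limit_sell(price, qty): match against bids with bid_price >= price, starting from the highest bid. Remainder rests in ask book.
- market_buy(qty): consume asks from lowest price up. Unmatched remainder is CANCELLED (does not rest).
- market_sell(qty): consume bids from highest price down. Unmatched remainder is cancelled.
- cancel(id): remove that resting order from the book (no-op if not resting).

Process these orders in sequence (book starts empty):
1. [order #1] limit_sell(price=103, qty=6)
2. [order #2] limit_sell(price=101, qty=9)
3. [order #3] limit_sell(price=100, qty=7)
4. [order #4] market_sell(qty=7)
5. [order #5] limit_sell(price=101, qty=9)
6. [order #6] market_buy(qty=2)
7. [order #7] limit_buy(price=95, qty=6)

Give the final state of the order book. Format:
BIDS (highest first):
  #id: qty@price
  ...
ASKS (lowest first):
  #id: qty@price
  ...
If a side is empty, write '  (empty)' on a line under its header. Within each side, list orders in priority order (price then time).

Answer: BIDS (highest first):
  #7: 6@95
ASKS (lowest first):
  #3: 5@100
  #2: 9@101
  #5: 9@101
  #1: 6@103

Derivation:
After op 1 [order #1] limit_sell(price=103, qty=6): fills=none; bids=[-] asks=[#1:6@103]
After op 2 [order #2] limit_sell(price=101, qty=9): fills=none; bids=[-] asks=[#2:9@101 #1:6@103]
After op 3 [order #3] limit_sell(price=100, qty=7): fills=none; bids=[-] asks=[#3:7@100 #2:9@101 #1:6@103]
After op 4 [order #4] market_sell(qty=7): fills=none; bids=[-] asks=[#3:7@100 #2:9@101 #1:6@103]
After op 5 [order #5] limit_sell(price=101, qty=9): fills=none; bids=[-] asks=[#3:7@100 #2:9@101 #5:9@101 #1:6@103]
After op 6 [order #6] market_buy(qty=2): fills=#6x#3:2@100; bids=[-] asks=[#3:5@100 #2:9@101 #5:9@101 #1:6@103]
After op 7 [order #7] limit_buy(price=95, qty=6): fills=none; bids=[#7:6@95] asks=[#3:5@100 #2:9@101 #5:9@101 #1:6@103]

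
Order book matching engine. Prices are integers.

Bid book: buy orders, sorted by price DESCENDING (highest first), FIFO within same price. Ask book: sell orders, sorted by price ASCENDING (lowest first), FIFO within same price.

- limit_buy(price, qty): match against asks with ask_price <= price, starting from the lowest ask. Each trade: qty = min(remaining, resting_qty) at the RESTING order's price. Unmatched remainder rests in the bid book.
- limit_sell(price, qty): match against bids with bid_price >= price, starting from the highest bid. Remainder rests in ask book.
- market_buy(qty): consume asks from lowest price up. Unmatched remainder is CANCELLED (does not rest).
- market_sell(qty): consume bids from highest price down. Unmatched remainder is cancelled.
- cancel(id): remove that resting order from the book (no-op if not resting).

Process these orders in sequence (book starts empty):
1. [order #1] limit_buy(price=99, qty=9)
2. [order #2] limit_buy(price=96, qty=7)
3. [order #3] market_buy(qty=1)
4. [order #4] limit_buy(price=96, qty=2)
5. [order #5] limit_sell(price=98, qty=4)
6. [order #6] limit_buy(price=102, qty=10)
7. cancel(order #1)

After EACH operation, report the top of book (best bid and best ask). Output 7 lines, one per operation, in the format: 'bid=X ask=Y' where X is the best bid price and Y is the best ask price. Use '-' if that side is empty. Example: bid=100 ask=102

Answer: bid=99 ask=-
bid=99 ask=-
bid=99 ask=-
bid=99 ask=-
bid=99 ask=-
bid=102 ask=-
bid=102 ask=-

Derivation:
After op 1 [order #1] limit_buy(price=99, qty=9): fills=none; bids=[#1:9@99] asks=[-]
After op 2 [order #2] limit_buy(price=96, qty=7): fills=none; bids=[#1:9@99 #2:7@96] asks=[-]
After op 3 [order #3] market_buy(qty=1): fills=none; bids=[#1:9@99 #2:7@96] asks=[-]
After op 4 [order #4] limit_buy(price=96, qty=2): fills=none; bids=[#1:9@99 #2:7@96 #4:2@96] asks=[-]
After op 5 [order #5] limit_sell(price=98, qty=4): fills=#1x#5:4@99; bids=[#1:5@99 #2:7@96 #4:2@96] asks=[-]
After op 6 [order #6] limit_buy(price=102, qty=10): fills=none; bids=[#6:10@102 #1:5@99 #2:7@96 #4:2@96] asks=[-]
After op 7 cancel(order #1): fills=none; bids=[#6:10@102 #2:7@96 #4:2@96] asks=[-]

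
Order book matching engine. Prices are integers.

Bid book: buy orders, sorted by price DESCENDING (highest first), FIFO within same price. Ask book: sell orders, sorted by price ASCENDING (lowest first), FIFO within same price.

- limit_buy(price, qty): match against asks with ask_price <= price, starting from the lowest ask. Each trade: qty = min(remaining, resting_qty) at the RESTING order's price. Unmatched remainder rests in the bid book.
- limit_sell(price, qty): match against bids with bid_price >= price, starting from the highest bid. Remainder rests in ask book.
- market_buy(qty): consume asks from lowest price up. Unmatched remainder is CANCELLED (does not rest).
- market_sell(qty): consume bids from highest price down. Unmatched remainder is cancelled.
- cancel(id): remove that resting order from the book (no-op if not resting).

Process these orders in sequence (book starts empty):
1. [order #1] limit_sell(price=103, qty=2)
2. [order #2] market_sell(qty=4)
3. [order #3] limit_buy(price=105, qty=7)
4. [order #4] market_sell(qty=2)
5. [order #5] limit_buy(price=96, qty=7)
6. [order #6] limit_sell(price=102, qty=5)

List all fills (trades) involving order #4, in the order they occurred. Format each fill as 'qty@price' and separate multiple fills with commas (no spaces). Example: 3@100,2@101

After op 1 [order #1] limit_sell(price=103, qty=2): fills=none; bids=[-] asks=[#1:2@103]
After op 2 [order #2] market_sell(qty=4): fills=none; bids=[-] asks=[#1:2@103]
After op 3 [order #3] limit_buy(price=105, qty=7): fills=#3x#1:2@103; bids=[#3:5@105] asks=[-]
After op 4 [order #4] market_sell(qty=2): fills=#3x#4:2@105; bids=[#3:3@105] asks=[-]
After op 5 [order #5] limit_buy(price=96, qty=7): fills=none; bids=[#3:3@105 #5:7@96] asks=[-]
After op 6 [order #6] limit_sell(price=102, qty=5): fills=#3x#6:3@105; bids=[#5:7@96] asks=[#6:2@102]

Answer: 2@105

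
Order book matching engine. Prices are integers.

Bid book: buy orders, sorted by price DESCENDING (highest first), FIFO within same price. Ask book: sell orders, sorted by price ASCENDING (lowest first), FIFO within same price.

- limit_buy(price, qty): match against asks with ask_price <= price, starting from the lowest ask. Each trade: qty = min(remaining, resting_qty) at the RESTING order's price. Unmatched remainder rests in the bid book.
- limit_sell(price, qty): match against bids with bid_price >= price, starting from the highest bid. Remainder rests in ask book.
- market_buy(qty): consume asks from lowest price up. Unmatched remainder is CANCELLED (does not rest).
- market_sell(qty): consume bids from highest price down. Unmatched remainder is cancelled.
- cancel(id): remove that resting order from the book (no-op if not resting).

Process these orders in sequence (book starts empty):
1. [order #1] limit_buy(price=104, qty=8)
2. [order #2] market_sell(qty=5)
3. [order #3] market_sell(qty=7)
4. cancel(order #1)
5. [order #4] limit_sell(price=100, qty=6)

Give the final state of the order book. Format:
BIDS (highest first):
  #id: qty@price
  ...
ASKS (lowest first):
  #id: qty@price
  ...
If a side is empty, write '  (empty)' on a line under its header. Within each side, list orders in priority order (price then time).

Answer: BIDS (highest first):
  (empty)
ASKS (lowest first):
  #4: 6@100

Derivation:
After op 1 [order #1] limit_buy(price=104, qty=8): fills=none; bids=[#1:8@104] asks=[-]
After op 2 [order #2] market_sell(qty=5): fills=#1x#2:5@104; bids=[#1:3@104] asks=[-]
After op 3 [order #3] market_sell(qty=7): fills=#1x#3:3@104; bids=[-] asks=[-]
After op 4 cancel(order #1): fills=none; bids=[-] asks=[-]
After op 5 [order #4] limit_sell(price=100, qty=6): fills=none; bids=[-] asks=[#4:6@100]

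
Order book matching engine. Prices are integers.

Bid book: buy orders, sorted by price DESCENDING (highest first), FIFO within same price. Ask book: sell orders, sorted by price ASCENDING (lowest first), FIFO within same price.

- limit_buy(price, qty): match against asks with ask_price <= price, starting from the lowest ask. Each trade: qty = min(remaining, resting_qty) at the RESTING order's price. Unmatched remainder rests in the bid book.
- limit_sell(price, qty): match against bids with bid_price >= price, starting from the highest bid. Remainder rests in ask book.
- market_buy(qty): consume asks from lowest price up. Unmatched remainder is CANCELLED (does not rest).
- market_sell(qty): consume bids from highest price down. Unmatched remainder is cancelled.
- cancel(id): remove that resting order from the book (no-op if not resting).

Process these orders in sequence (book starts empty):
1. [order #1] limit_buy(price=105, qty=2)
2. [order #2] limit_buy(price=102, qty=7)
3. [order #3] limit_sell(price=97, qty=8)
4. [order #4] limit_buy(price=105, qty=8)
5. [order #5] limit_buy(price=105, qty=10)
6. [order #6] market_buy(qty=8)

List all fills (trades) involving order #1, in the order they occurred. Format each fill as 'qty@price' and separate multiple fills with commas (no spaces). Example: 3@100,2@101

After op 1 [order #1] limit_buy(price=105, qty=2): fills=none; bids=[#1:2@105] asks=[-]
After op 2 [order #2] limit_buy(price=102, qty=7): fills=none; bids=[#1:2@105 #2:7@102] asks=[-]
After op 3 [order #3] limit_sell(price=97, qty=8): fills=#1x#3:2@105 #2x#3:6@102; bids=[#2:1@102] asks=[-]
After op 4 [order #4] limit_buy(price=105, qty=8): fills=none; bids=[#4:8@105 #2:1@102] asks=[-]
After op 5 [order #5] limit_buy(price=105, qty=10): fills=none; bids=[#4:8@105 #5:10@105 #2:1@102] asks=[-]
After op 6 [order #6] market_buy(qty=8): fills=none; bids=[#4:8@105 #5:10@105 #2:1@102] asks=[-]

Answer: 2@105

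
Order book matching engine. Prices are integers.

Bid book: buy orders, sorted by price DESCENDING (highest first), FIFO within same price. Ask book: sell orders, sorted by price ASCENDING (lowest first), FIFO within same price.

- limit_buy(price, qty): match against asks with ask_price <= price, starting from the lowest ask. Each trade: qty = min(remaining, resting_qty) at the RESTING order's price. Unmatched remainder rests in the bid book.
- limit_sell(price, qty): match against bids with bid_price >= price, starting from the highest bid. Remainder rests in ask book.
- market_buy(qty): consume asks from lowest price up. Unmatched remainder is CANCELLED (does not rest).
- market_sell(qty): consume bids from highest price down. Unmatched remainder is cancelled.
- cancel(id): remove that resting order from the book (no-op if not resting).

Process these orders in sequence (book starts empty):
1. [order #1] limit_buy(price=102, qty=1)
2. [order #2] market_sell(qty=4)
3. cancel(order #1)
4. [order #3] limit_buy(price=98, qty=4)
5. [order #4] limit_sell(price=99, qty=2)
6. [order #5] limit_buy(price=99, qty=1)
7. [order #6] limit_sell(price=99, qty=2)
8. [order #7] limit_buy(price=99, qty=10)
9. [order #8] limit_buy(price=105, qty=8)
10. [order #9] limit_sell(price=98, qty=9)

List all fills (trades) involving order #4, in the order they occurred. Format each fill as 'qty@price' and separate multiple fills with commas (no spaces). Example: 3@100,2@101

Answer: 1@99,1@99

Derivation:
After op 1 [order #1] limit_buy(price=102, qty=1): fills=none; bids=[#1:1@102] asks=[-]
After op 2 [order #2] market_sell(qty=4): fills=#1x#2:1@102; bids=[-] asks=[-]
After op 3 cancel(order #1): fills=none; bids=[-] asks=[-]
After op 4 [order #3] limit_buy(price=98, qty=4): fills=none; bids=[#3:4@98] asks=[-]
After op 5 [order #4] limit_sell(price=99, qty=2): fills=none; bids=[#3:4@98] asks=[#4:2@99]
After op 6 [order #5] limit_buy(price=99, qty=1): fills=#5x#4:1@99; bids=[#3:4@98] asks=[#4:1@99]
After op 7 [order #6] limit_sell(price=99, qty=2): fills=none; bids=[#3:4@98] asks=[#4:1@99 #6:2@99]
After op 8 [order #7] limit_buy(price=99, qty=10): fills=#7x#4:1@99 #7x#6:2@99; bids=[#7:7@99 #3:4@98] asks=[-]
After op 9 [order #8] limit_buy(price=105, qty=8): fills=none; bids=[#8:8@105 #7:7@99 #3:4@98] asks=[-]
After op 10 [order #9] limit_sell(price=98, qty=9): fills=#8x#9:8@105 #7x#9:1@99; bids=[#7:6@99 #3:4@98] asks=[-]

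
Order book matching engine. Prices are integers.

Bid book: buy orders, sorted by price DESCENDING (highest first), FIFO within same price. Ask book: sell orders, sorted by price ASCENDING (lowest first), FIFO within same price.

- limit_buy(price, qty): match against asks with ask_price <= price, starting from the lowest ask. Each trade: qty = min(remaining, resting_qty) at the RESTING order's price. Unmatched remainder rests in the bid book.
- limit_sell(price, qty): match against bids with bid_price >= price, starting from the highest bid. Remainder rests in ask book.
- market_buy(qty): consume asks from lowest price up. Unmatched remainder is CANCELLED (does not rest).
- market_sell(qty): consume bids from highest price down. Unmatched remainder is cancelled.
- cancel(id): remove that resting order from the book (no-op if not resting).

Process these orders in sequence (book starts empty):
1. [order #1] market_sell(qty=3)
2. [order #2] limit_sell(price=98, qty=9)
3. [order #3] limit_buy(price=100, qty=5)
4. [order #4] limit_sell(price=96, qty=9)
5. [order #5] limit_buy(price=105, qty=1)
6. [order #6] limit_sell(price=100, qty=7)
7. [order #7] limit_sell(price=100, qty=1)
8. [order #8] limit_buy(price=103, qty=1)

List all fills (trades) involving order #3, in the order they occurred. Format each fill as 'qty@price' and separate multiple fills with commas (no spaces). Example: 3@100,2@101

Answer: 5@98

Derivation:
After op 1 [order #1] market_sell(qty=3): fills=none; bids=[-] asks=[-]
After op 2 [order #2] limit_sell(price=98, qty=9): fills=none; bids=[-] asks=[#2:9@98]
After op 3 [order #3] limit_buy(price=100, qty=5): fills=#3x#2:5@98; bids=[-] asks=[#2:4@98]
After op 4 [order #4] limit_sell(price=96, qty=9): fills=none; bids=[-] asks=[#4:9@96 #2:4@98]
After op 5 [order #5] limit_buy(price=105, qty=1): fills=#5x#4:1@96; bids=[-] asks=[#4:8@96 #2:4@98]
After op 6 [order #6] limit_sell(price=100, qty=7): fills=none; bids=[-] asks=[#4:8@96 #2:4@98 #6:7@100]
After op 7 [order #7] limit_sell(price=100, qty=1): fills=none; bids=[-] asks=[#4:8@96 #2:4@98 #6:7@100 #7:1@100]
After op 8 [order #8] limit_buy(price=103, qty=1): fills=#8x#4:1@96; bids=[-] asks=[#4:7@96 #2:4@98 #6:7@100 #7:1@100]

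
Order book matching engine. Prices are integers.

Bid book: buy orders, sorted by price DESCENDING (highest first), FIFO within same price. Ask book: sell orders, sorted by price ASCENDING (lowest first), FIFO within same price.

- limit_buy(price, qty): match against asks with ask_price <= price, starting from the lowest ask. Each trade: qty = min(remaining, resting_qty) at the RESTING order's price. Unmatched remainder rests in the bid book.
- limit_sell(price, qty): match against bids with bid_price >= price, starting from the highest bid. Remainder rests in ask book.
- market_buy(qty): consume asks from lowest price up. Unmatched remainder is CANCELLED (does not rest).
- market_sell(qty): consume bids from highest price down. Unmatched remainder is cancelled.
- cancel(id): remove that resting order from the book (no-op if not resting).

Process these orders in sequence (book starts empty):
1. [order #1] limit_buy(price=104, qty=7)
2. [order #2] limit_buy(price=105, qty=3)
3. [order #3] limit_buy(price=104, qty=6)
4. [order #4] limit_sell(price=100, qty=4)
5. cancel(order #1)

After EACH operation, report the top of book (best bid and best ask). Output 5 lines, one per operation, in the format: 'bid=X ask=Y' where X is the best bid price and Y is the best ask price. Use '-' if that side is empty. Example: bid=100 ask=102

After op 1 [order #1] limit_buy(price=104, qty=7): fills=none; bids=[#1:7@104] asks=[-]
After op 2 [order #2] limit_buy(price=105, qty=3): fills=none; bids=[#2:3@105 #1:7@104] asks=[-]
After op 3 [order #3] limit_buy(price=104, qty=6): fills=none; bids=[#2:3@105 #1:7@104 #3:6@104] asks=[-]
After op 4 [order #4] limit_sell(price=100, qty=4): fills=#2x#4:3@105 #1x#4:1@104; bids=[#1:6@104 #3:6@104] asks=[-]
After op 5 cancel(order #1): fills=none; bids=[#3:6@104] asks=[-]

Answer: bid=104 ask=-
bid=105 ask=-
bid=105 ask=-
bid=104 ask=-
bid=104 ask=-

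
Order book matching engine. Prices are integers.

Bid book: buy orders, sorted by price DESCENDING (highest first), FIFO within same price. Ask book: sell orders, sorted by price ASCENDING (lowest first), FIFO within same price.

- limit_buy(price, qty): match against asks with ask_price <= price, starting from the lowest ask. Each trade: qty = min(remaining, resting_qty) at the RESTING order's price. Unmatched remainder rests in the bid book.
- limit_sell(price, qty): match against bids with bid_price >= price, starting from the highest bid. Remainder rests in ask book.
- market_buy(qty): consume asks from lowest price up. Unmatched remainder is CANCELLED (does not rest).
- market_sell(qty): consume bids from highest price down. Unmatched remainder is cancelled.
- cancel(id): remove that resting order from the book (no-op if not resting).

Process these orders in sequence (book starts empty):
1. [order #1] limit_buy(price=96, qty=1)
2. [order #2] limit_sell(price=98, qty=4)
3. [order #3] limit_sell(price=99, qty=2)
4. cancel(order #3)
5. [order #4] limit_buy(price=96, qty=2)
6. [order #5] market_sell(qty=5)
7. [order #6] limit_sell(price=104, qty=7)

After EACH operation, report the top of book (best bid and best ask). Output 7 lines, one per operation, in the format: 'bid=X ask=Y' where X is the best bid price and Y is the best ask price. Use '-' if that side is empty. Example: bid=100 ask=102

Answer: bid=96 ask=-
bid=96 ask=98
bid=96 ask=98
bid=96 ask=98
bid=96 ask=98
bid=- ask=98
bid=- ask=98

Derivation:
After op 1 [order #1] limit_buy(price=96, qty=1): fills=none; bids=[#1:1@96] asks=[-]
After op 2 [order #2] limit_sell(price=98, qty=4): fills=none; bids=[#1:1@96] asks=[#2:4@98]
After op 3 [order #3] limit_sell(price=99, qty=2): fills=none; bids=[#1:1@96] asks=[#2:4@98 #3:2@99]
After op 4 cancel(order #3): fills=none; bids=[#1:1@96] asks=[#2:4@98]
After op 5 [order #4] limit_buy(price=96, qty=2): fills=none; bids=[#1:1@96 #4:2@96] asks=[#2:4@98]
After op 6 [order #5] market_sell(qty=5): fills=#1x#5:1@96 #4x#5:2@96; bids=[-] asks=[#2:4@98]
After op 7 [order #6] limit_sell(price=104, qty=7): fills=none; bids=[-] asks=[#2:4@98 #6:7@104]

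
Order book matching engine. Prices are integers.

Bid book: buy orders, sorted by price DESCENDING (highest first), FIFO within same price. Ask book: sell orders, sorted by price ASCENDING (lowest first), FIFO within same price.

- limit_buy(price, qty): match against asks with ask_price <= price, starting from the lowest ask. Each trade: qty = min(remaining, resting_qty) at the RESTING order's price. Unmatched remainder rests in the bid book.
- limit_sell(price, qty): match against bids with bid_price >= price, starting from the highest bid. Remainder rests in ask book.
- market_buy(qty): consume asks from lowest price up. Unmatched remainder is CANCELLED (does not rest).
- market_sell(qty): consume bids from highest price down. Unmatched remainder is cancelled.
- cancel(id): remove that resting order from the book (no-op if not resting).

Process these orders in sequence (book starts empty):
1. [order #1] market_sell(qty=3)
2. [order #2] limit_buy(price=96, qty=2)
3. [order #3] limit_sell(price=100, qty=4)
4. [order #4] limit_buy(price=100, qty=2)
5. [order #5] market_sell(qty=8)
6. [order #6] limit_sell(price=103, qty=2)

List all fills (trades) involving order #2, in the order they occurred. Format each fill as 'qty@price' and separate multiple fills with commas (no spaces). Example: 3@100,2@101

After op 1 [order #1] market_sell(qty=3): fills=none; bids=[-] asks=[-]
After op 2 [order #2] limit_buy(price=96, qty=2): fills=none; bids=[#2:2@96] asks=[-]
After op 3 [order #3] limit_sell(price=100, qty=4): fills=none; bids=[#2:2@96] asks=[#3:4@100]
After op 4 [order #4] limit_buy(price=100, qty=2): fills=#4x#3:2@100; bids=[#2:2@96] asks=[#3:2@100]
After op 5 [order #5] market_sell(qty=8): fills=#2x#5:2@96; bids=[-] asks=[#3:2@100]
After op 6 [order #6] limit_sell(price=103, qty=2): fills=none; bids=[-] asks=[#3:2@100 #6:2@103]

Answer: 2@96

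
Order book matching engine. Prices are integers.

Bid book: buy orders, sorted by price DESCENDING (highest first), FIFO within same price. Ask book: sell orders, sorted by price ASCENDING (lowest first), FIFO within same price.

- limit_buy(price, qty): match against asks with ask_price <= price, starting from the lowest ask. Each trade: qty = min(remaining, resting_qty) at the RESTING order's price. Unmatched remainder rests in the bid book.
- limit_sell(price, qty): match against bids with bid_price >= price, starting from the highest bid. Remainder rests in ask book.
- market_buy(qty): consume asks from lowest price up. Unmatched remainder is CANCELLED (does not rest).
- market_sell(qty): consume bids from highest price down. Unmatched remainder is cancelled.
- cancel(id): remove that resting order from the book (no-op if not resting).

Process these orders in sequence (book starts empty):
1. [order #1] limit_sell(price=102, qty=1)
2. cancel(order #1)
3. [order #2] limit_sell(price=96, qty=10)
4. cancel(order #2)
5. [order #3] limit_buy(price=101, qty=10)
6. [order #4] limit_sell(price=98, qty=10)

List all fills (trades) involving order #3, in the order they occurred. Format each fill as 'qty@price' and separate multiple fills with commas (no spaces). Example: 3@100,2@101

After op 1 [order #1] limit_sell(price=102, qty=1): fills=none; bids=[-] asks=[#1:1@102]
After op 2 cancel(order #1): fills=none; bids=[-] asks=[-]
After op 3 [order #2] limit_sell(price=96, qty=10): fills=none; bids=[-] asks=[#2:10@96]
After op 4 cancel(order #2): fills=none; bids=[-] asks=[-]
After op 5 [order #3] limit_buy(price=101, qty=10): fills=none; bids=[#3:10@101] asks=[-]
After op 6 [order #4] limit_sell(price=98, qty=10): fills=#3x#4:10@101; bids=[-] asks=[-]

Answer: 10@101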